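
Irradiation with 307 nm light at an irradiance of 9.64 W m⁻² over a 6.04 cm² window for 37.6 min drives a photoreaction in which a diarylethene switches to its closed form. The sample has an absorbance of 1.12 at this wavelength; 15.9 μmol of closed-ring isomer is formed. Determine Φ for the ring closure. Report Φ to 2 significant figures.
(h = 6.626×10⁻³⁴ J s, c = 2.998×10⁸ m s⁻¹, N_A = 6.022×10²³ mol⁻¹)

Product: 15.9 μmol = 1.59×10⁻⁵ mol.
Photon energy at 307 nm: hc/λ = (6.626×10⁻³⁴)(2.998×10⁸)/(307×10⁻⁹) = 6.471×10⁻¹⁹ J.
Energy delivered: (9.64 W m⁻²)(6.04×10⁻⁴ m²)(2256 s) = 13.14 J.
Photons incident: 13.14 / 6.471×10⁻¹⁹ = 2.031×10¹⁹, i.e. 2.031×10¹⁹/6.022×10²³ = 3.373×10⁻⁵ mol.
Fraction absorbed: 1 − 10^(−1.12) = 0.9241.
Photons absorbed: 0.9241 × 3.373×10⁻⁵ = 3.117×10⁻⁵ mol.
Φ = 1.59×10⁻⁵ mol / 3.117×10⁻⁵ mol photons = 0.51.

Φ = 0.51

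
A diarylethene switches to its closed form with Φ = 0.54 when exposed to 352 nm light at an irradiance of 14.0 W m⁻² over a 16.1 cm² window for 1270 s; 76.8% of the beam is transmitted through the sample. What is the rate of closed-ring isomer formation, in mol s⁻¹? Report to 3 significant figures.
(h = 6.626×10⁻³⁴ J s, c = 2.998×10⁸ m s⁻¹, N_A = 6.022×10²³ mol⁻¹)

Photon energy at 352 nm: hc/λ = (6.626×10⁻³⁴)(2.998×10⁸)/(352×10⁻⁹) = 5.643×10⁻¹⁹ J.
Energy delivered: (14.0 W m⁻²)(16.1×10⁻⁴ m²)(1270 s) = 28.63 J.
Photons incident: 28.63 / 5.643×10⁻¹⁹ = 5.074×10¹⁹, i.e. 5.074×10¹⁹/6.022×10²³ = 8.426×10⁻⁵ mol.
Fraction absorbed: 1 − 76.8/100 = 0.2320.
Photons absorbed: 0.2320 × 8.426×10⁻⁵ = 1.955×10⁻⁵ mol.
Product formed: 0.54 × 1.955×10⁻⁵ = 1.056×10⁻⁵ mol.
Rate: 1.056×10⁻⁵ / 1270 s = 8.31×10⁻⁹ mol s⁻¹.

8.31×10⁻⁹ mol s⁻¹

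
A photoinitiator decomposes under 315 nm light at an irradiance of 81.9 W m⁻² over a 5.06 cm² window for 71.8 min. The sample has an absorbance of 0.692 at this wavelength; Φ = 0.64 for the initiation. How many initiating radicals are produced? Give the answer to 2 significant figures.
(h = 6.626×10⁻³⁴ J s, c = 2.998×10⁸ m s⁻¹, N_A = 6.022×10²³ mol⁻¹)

1.4×10²⁰ initiating radicals

Photon energy at 315 nm: hc/λ = (6.626×10⁻³⁴)(2.998×10⁸)/(315×10⁻⁹) = 6.306×10⁻¹⁹ J.
Energy delivered: (81.9 W m⁻²)(5.06×10⁻⁴ m²)(4308 s) = 178.5 J.
Photons incident: 178.5 / 6.306×10⁻¹⁹ = 2.831×10²⁰, i.e. 2.831×10²⁰/6.022×10²³ = 4.701×10⁻⁴ mol.
Fraction absorbed: 1 − 10^(−0.692) = 0.7968.
Photons absorbed: 0.7968 × 4.701×10⁻⁴ = 3.746×10⁻⁴ mol.
Product: Φ × n_abs = 0.64 × 3.746×10⁻⁴ = 2.397×10⁻⁴ mol.
As a count: 2.397×10⁻⁴ × 6.022×10²³ = 1.4×10²⁰.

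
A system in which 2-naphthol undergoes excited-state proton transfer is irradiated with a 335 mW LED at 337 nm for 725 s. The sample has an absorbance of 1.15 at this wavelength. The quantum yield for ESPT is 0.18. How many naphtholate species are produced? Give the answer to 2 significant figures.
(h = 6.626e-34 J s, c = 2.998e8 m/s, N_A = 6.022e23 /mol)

6.9e19 species

Photon energy at 337 nm: hc/λ = (6.626e-34)(2.998e8)/(337e-9) = 5.895e-19 J.
Energy delivered: (335 mW)(725 s) = 242.9 J.
Photons incident: 242.9 / 5.895e-19 = 4.120e20, i.e. 4.120e20/6.022e23 = 6.842e-4 mol.
Fraction absorbed: 1 − 10^(−1.15) = 0.9292.
Photons absorbed: 0.9292 × 6.842e-4 = 6.358e-4 mol.
Product: Φ × n_abs = 0.18 × 6.358e-4 = 1.144e-4 mol.
As a count: 1.144e-4 × 6.022e23 = 6.9e19.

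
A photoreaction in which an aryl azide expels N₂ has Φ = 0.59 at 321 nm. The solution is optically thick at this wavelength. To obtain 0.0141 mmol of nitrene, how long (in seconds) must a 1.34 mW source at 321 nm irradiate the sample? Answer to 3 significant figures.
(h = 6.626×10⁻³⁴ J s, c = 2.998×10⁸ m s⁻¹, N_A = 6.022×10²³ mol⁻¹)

t ≈ 6650 s

Product: 0.0141 mmol = 1.41×10⁻⁵ mol.
Photons that must be absorbed: 1.41×10⁻⁵ / 0.59 = 2.390×10⁻⁵ mol.
Photon energy: hc/λ = 6.188×10⁻¹⁹ J; per mole, 3.726×10⁵ J mol⁻¹.
Energy required: 2.390×10⁻⁵ × 3.726×10⁵ = 8.905 J.
Time: 8.905 J / 0.00134 W = 6650 s.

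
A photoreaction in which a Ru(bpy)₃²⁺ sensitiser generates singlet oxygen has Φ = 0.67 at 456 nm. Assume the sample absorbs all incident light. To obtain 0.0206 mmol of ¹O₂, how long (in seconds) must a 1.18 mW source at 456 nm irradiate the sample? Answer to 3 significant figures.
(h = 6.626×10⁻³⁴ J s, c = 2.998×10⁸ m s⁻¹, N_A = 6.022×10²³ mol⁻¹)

t ≈ 6840 s

Product: 0.0206 mmol = 2.06×10⁻⁵ mol.
Photons that must be absorbed: 2.06×10⁻⁵ / 0.67 = 3.075×10⁻⁵ mol.
Photon energy: hc/λ = 4.356×10⁻¹⁹ J; per mole, 2.623×10⁵ J mol⁻¹.
Energy required: 3.075×10⁻⁵ × 2.623×10⁵ = 8.066 J.
Time: 8.066 J / 0.00118 W = 6840 s.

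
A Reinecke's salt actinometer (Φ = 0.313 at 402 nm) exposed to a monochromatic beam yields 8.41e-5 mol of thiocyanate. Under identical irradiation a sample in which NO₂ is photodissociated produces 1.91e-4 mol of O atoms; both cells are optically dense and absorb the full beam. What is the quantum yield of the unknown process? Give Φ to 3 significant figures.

Φ = 0.711

Photons absorbed by the actinometer: 8.41e-5 / 0.313 = 2.687e-4 mol.
Φ(unknown) = 1.91e-4 / 2.687e-4 = 0.711.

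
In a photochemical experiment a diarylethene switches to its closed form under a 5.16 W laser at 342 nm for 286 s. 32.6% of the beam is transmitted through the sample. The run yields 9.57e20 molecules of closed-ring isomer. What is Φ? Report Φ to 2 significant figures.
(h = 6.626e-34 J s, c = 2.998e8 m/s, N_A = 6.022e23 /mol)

Φ = 0.56

Product: 9.57e20 / 6.022e23 = 0.001589 mol.
Photon energy at 342 nm: hc/λ = (6.626e-34)(2.998e8)/(342e-9) = 5.808e-19 J.
Energy delivered: (5.16 W)(286 s) = 1476 J.
Photons incident: 1476 / 5.808e-19 = 2.541e21, i.e. 2.541e21/6.022e23 = 0.004220 mol.
Fraction absorbed: 1 − 32.6/100 = 0.6740.
Photons absorbed: 0.6740 × 0.004220 = 0.002844 mol.
Φ = 0.001589 mol / 0.002844 mol photons = 0.56.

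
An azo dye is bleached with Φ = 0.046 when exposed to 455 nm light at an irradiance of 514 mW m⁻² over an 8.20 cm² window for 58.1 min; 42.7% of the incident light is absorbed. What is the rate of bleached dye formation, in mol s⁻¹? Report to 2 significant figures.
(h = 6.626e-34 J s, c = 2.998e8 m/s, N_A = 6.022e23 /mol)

3.1e-11 mol s⁻¹

Photon energy at 455 nm: hc/λ = (6.626e-34)(2.998e8)/(455e-9) = 4.366e-19 J.
Energy delivered: (514 mW m⁻²)(8.20e-4 m²)(3486 s) = 1.469 J.
Photons incident: 1.469 / 4.366e-19 = 3.365e18, i.e. 3.365e18/6.022e23 = 5.588e-6 mol.
Photons absorbed: 0.427 × 5.588e-6 = 2.386e-6 mol.
Product formed: 0.046 × 2.386e-6 = 1.098e-7 mol.
Rate: 1.098e-7 / 3486 s = 3.1e-11 mol s⁻¹.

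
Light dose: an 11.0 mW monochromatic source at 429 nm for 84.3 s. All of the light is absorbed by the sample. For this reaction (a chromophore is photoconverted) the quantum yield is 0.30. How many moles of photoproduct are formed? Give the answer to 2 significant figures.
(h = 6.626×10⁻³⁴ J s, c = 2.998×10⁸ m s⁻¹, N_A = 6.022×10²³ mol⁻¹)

Photon energy at 429 nm: hc/λ = (6.626×10⁻³⁴)(2.998×10⁸)/(429×10⁻⁹) = 4.630×10⁻¹⁹ J.
Energy delivered: (11.0 mW)(84.3 s) = 0.9273 J.
Photons incident: 0.9273 / 4.630×10⁻¹⁹ = 2.003×10¹⁸, i.e. 2.003×10¹⁸/6.022×10²³ = 3.326×10⁻⁶ mol.
Product: Φ × n_abs = 0.30 × 3.326×10⁻⁶ = 9.978×10⁻⁷ mol.

1.0×10⁻⁶ mol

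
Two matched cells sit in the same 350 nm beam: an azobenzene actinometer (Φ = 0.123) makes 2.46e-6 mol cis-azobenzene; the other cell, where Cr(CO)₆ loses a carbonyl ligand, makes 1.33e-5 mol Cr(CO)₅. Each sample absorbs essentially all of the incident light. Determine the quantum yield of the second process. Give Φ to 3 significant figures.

Photons absorbed by the actinometer: 2.46e-6 / 0.123 = 2.000e-5 mol.
Φ(unknown) = 1.33e-5 / 2.000e-5 = 0.665.

Φ = 0.665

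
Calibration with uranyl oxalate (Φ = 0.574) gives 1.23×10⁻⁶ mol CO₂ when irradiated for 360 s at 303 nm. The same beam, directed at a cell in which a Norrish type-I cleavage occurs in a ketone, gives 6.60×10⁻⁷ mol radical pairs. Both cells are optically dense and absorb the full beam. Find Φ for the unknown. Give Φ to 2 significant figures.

Φ = 0.31

Photons absorbed by the actinometer: 1.23×10⁻⁶ / 0.574 = 2.143×10⁻⁶ mol.
Φ(unknown) = 6.60×10⁻⁷ / 2.143×10⁻⁶ = 0.31.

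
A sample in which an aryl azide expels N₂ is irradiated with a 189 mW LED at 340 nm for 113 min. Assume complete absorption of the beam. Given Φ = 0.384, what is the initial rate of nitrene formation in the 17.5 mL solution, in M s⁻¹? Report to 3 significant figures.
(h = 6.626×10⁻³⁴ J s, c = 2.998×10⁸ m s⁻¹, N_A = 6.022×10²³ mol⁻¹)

Photon energy at 340 nm: hc/λ = (6.626×10⁻³⁴)(2.998×10⁸)/(340×10⁻⁹) = 5.843×10⁻¹⁹ J.
Energy delivered: (189 mW)(6780 s) = 1281 J.
Photons incident: 1281 / 5.843×10⁻¹⁹ = 2.192×10²¹, i.e. 2.192×10²¹/6.022×10²³ = 0.003640 mol.
Product formed: 0.384 × 0.003640 = 0.001398 mol.
Rate: 0.001398 mol / (6780 s × 0.0175 L) = 1.18×10⁻⁵ M s⁻¹.

1.18×10⁻⁵ M s⁻¹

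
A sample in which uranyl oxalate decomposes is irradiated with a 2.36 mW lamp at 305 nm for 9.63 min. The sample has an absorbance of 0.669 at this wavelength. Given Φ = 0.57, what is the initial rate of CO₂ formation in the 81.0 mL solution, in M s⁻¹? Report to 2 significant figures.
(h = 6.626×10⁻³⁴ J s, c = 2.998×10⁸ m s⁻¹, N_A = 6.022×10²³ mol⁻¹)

Photon energy at 305 nm: hc/λ = (6.626×10⁻³⁴)(2.998×10⁸)/(305×10⁻⁹) = 6.513×10⁻¹⁹ J.
Energy delivered: (2.36 mW)(577.8 s) = 1.364 J.
Photons incident: 1.364 / 6.513×10⁻¹⁹ = 2.094×10¹⁸, i.e. 2.094×10¹⁸/6.022×10²³ = 3.477×10⁻⁶ mol.
Fraction absorbed: 1 − 10^(−0.669) = 0.7857.
Photons absorbed: 0.7857 × 3.477×10⁻⁶ = 2.732×10⁻⁶ mol.
Product formed: 0.57 × 2.732×10⁻⁶ = 1.557×10⁻⁶ mol.
Rate: 1.557×10⁻⁶ mol / (577.8 s × 0.081 L) = 3.3×10⁻⁸ M s⁻¹.

3.3×10⁻⁸ M s⁻¹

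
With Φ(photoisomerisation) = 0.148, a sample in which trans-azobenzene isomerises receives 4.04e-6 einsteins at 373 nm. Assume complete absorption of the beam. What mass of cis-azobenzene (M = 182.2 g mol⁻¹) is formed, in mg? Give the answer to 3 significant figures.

0.109 mg

Product: Φ × n_abs = 0.148 × 4.04e-6 = 5.979e-7 mol.
Mass: 5.979e-7 × 182.2 = 1.089e-4 g = 0.109 mg.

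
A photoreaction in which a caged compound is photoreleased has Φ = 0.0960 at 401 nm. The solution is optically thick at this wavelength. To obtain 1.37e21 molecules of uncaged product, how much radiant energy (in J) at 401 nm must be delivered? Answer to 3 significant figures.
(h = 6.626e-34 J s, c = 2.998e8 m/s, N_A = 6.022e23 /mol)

7070 J

Product: 1.37e21 / 6.022e23 = 0.002275 mol.
Photons that must be absorbed: 0.002275 / 0.0960 = 0.02370 mol.
Photon energy: hc/λ = 4.954e-19 J; per mole, 2.983e5 J mol⁻¹.
Energy required: 0.02370 × 2.983e5 = 7070 J.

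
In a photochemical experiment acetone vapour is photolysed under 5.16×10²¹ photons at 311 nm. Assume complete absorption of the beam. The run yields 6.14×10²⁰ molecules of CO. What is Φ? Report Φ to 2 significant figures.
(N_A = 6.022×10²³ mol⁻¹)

Φ = 0.12

Product: 6.14×10²⁰ / 6.022×10²³ = 0.001020 mol.
Moles of photons: 5.16×10²¹ / 6.022×10²³ = 0.008569 mol.
Φ = 0.001020 mol / 0.008569 mol photons = 0.12.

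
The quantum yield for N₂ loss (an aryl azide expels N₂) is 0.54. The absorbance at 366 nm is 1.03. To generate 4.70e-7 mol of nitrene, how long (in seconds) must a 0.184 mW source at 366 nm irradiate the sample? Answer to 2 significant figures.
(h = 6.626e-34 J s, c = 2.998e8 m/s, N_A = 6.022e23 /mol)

t ≈ 1700 s

Photons that must be absorbed: 4.70e-7 / 0.54 = 8.704e-7 mol.
Fraction absorbed: 1 − 10^(−1.03) = 0.9067.
Incident photons needed: 8.704e-7 / 0.9067 = 9.600e-7 mol.
Photon energy: hc/λ = 5.428e-19 J; per mole, 3.269e5 J mol⁻¹.
Energy required: 9.600e-7 × 3.269e5 = 0.3138 J.
Time: 0.3138 J / 0.000184 W = 1700 s.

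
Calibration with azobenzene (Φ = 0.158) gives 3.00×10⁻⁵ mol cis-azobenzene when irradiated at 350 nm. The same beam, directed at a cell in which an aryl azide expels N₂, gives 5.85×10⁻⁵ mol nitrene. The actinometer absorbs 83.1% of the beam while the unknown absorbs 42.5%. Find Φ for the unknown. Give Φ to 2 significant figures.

Φ = 0.60

Photons absorbed by the actinometer: 3.00×10⁻⁵ / 0.158 = 1.899×10⁻⁴ mol.
Incident flux: 1.899×10⁻⁴ / 0.831 = 2.285×10⁻⁴ einstein.
Absorbed by unknown: 0.425 × 2.285×10⁻⁴ = 9.711×10⁻⁵ mol.
Φ(unknown) = 5.85×10⁻⁵ / 9.711×10⁻⁵ = 0.60.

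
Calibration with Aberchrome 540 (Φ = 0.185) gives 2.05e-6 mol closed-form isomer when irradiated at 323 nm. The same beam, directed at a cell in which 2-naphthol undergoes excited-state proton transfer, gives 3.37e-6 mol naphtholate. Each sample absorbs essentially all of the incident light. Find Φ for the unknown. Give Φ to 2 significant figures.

Φ = 0.30

Photons absorbed by the actinometer: 2.05e-6 / 0.185 = 1.108e-5 mol.
Φ(unknown) = 3.37e-6 / 1.108e-5 = 0.30.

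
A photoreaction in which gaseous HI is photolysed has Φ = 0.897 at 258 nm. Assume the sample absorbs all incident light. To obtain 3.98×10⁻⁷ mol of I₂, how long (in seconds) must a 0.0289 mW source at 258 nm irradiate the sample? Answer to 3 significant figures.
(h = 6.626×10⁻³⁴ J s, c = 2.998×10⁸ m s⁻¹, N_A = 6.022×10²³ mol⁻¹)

t ≈ 7120 s

Photons that must be absorbed: 3.98×10⁻⁷ / 0.897 = 4.437×10⁻⁷ mol.
Photon energy: hc/λ = 7.700×10⁻¹⁹ J; per mole, 4.637×10⁵ J mol⁻¹.
Energy required: 4.437×10⁻⁷ × 4.637×10⁵ = 0.2057 J.
Time: 0.2057 J / 2.89e-05 W = 7120 s.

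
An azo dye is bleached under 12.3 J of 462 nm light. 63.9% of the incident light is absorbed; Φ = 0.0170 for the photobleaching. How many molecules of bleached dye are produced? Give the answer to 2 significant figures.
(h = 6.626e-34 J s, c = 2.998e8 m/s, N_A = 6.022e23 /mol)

3.1e17 molecules

Photon energy at 462 nm: hc/λ = (6.626e-34)(2.998e8)/(462e-9) = 4.300e-19 J.
Photons incident: 12.3 / 4.300e-19 = 2.860e19, i.e. 2.860e19/6.022e23 = 4.749e-5 mol.
Photons absorbed: 0.639 × 4.749e-5 = 3.035e-5 mol.
Product: Φ × n_abs = 0.0170 × 3.035e-5 = 5.160e-7 mol.
As a count: 5.160e-7 × 6.022e23 = 3.1e17.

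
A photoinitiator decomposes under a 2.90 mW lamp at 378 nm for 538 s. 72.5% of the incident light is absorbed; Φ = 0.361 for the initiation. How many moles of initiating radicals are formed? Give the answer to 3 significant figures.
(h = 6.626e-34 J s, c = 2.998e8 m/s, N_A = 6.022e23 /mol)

Photon energy at 378 nm: hc/λ = (6.626e-34)(2.998e8)/(378e-9) = 5.255e-19 J.
Energy delivered: (2.90 mW)(538 s) = 1.560 J.
Photons incident: 1.560 / 5.255e-19 = 2.969e18, i.e. 2.969e18/6.022e23 = 4.930e-6 mol.
Photons absorbed: 0.725 × 4.930e-6 = 3.574e-6 mol.
Product: Φ × n_abs = 0.361 × 3.574e-6 = 1.290e-6 mol.

1.29e-6 mol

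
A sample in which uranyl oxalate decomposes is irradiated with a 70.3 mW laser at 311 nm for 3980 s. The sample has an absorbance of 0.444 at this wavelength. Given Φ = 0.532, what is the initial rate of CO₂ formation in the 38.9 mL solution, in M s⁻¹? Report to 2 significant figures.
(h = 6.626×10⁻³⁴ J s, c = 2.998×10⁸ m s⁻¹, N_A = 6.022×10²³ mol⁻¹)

1.6×10⁻⁶ M s⁻¹

Photon energy at 311 nm: hc/λ = (6.626×10⁻³⁴)(2.998×10⁸)/(311×10⁻⁹) = 6.387×10⁻¹⁹ J.
Energy delivered: (70.3 mW)(3980 s) = 279.8 J.
Photons incident: 279.8 / 6.387×10⁻¹⁹ = 4.381×10²⁰, i.e. 4.381×10²⁰/6.022×10²³ = 7.275×10⁻⁴ mol.
Fraction absorbed: 1 − 10^(−0.444) = 0.6403.
Photons absorbed: 0.6403 × 7.275×10⁻⁴ = 4.658×10⁻⁴ mol.
Product formed: 0.532 × 4.658×10⁻⁴ = 2.478×10⁻⁴ mol.
Rate: 2.478×10⁻⁴ mol / (3980 s × 0.0389 L) = 1.6×10⁻⁶ M s⁻¹.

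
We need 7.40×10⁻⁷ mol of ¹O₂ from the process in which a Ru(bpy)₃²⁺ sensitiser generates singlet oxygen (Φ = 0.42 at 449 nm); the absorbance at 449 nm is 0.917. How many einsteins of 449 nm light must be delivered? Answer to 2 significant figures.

2.0×10⁻⁶ einstein

Photons that must be absorbed: 7.40×10⁻⁷ / 0.42 = 1.762×10⁻⁶ mol.
Fraction absorbed: 1 − 10^(−0.917) = 0.8789.
Incident photons needed: 1.762×10⁻⁶ / 0.8789 = 2.005×10⁻⁶ mol.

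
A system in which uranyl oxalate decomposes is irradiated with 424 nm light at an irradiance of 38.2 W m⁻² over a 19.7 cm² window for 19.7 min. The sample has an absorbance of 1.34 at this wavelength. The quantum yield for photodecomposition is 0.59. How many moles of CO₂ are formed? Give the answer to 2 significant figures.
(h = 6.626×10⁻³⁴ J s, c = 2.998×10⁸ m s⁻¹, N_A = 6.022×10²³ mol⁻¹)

1.8×10⁻⁴ mol

Photon energy at 424 nm: hc/λ = (6.626×10⁻³⁴)(2.998×10⁸)/(424×10⁻⁹) = 4.685×10⁻¹⁹ J.
Energy delivered: (38.2 W m⁻²)(19.7×10⁻⁴ m²)(1182 s) = 88.95 J.
Photons incident: 88.95 / 4.685×10⁻¹⁹ = 1.899×10²⁰, i.e. 1.899×10²⁰/6.022×10²³ = 3.153×10⁻⁴ mol.
Fraction absorbed: 1 − 10^(−1.34) = 0.9543.
Photons absorbed: 0.9543 × 3.153×10⁻⁴ = 3.009×10⁻⁴ mol.
Product: Φ × n_abs = 0.59 × 3.009×10⁻⁴ = 1.775×10⁻⁴ mol.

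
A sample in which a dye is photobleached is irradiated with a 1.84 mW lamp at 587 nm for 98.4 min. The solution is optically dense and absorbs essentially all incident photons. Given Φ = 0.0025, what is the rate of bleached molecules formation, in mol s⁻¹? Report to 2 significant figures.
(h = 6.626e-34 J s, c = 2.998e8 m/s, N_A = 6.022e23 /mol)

2.3e-11 mol s⁻¹

Photon energy at 587 nm: hc/λ = (6.626e-34)(2.998e8)/(587e-9) = 3.384e-19 J.
Energy delivered: (1.84 mW)(5904 s) = 10.86 J.
Photons incident: 10.86 / 3.384e-19 = 3.209e19, i.e. 3.209e19/6.022e23 = 5.329e-5 mol.
Product formed: 0.0025 × 5.329e-5 = 1.332e-7 mol.
Rate: 1.332e-7 / 5904 s = 2.3e-11 mol s⁻¹.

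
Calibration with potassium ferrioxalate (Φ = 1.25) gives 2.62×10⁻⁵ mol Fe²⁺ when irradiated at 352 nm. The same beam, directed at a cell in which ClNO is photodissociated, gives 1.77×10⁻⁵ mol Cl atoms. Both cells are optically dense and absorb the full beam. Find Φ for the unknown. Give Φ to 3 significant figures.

Photons absorbed by the actinometer: 2.62×10⁻⁵ / 1.25 = 2.096×10⁻⁵ mol.
Φ(unknown) = 1.77×10⁻⁵ / 2.096×10⁻⁵ = 0.844.

Φ = 0.844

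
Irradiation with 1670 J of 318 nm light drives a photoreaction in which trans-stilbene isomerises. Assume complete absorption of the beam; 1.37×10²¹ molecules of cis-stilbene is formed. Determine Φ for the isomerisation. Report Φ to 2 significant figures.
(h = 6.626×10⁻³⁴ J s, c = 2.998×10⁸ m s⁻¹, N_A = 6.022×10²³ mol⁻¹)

Φ = 0.51

Product: 1.37×10²¹ / 6.022×10²³ = 0.002275 mol.
Photon energy at 318 nm: hc/λ = (6.626×10⁻³⁴)(2.998×10⁸)/(318×10⁻⁹) = 6.247×10⁻¹⁹ J.
Photons incident: 1670 / 6.247×10⁻¹⁹ = 2.673×10²¹, i.e. 2.673×10²¹/6.022×10²³ = 0.004439 mol.
Φ = 0.002275 mol / 0.004439 mol photons = 0.51.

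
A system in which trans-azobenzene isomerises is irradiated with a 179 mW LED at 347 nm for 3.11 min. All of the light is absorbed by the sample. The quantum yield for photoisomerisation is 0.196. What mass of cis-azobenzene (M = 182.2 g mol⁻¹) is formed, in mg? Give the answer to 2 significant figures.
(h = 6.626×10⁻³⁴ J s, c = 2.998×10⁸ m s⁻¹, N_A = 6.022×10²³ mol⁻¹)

3.5 mg

Photon energy at 347 nm: hc/λ = (6.626×10⁻³⁴)(2.998×10⁸)/(347×10⁻⁹) = 5.725×10⁻¹⁹ J.
Energy delivered: (179 mW)(186.6 s) = 33.40 J.
Photons incident: 33.40 / 5.725×10⁻¹⁹ = 5.834×10¹⁹, i.e. 5.834×10¹⁹/6.022×10²³ = 9.688×10⁻⁵ mol.
Product: Φ × n_abs = 0.196 × 9.688×10⁻⁵ = 1.899×10⁻⁵ mol.
Mass: 1.899×10⁻⁵ × 182.2 = 0.003460 g = 3.5 mg.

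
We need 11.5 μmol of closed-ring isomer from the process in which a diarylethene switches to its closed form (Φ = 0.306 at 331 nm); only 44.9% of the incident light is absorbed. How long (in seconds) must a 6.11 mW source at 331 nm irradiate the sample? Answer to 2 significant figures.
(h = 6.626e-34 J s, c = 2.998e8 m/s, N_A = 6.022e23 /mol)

t ≈ 5000 s

Product: 11.5 μmol = 1.15e-5 mol.
Photons that must be absorbed: 1.15e-5 / 0.306 = 3.758e-5 mol.
Incident photons needed: 3.758e-5 / 0.449 = 8.370e-5 mol.
Photon energy: hc/λ = 6.001e-19 J; per mole, 3.614e5 J mol⁻¹.
Energy required: 8.370e-5 × 3.614e5 = 30.25 J.
Time: 30.25 J / 0.00611 W = 5000 s.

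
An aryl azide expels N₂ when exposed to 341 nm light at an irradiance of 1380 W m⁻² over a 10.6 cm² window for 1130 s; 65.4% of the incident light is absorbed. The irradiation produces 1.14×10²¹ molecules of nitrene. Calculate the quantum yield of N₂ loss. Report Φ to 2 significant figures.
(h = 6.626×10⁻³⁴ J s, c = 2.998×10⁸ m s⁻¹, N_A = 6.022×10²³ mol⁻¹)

Product: 1.14×10²¹ / 6.022×10²³ = 0.001893 mol.
Photon energy at 341 nm: hc/λ = (6.626×10⁻³⁴)(2.998×10⁸)/(341×10⁻⁹) = 5.825×10⁻¹⁹ J.
Energy delivered: (1380 W m⁻²)(10.6×10⁻⁴ m²)(1130 s) = 1653 J.
Photons incident: 1653 / 5.825×10⁻¹⁹ = 2.838×10²¹, i.e. 2.838×10²¹/6.022×10²³ = 0.004713 mol.
Photons absorbed: 0.654 × 0.004713 = 0.003082 mol.
Φ = 0.001893 mol / 0.003082 mol photons = 0.61.

Φ = 0.61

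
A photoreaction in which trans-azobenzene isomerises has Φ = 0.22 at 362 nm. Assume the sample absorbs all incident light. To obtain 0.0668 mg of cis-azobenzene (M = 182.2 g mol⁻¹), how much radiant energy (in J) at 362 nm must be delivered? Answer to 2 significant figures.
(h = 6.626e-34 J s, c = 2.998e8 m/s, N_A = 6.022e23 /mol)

0.55 J

Product: 0.0668 mg / 182.2 g mol⁻¹ = 3.666e-7 mol.
Photons that must be absorbed: 3.666e-7 / 0.22 = 1.666e-6 mol.
Photon energy: hc/λ = 5.487e-19 J; per mole, 3.304e5 J mol⁻¹.
Energy required: 1.666e-6 × 3.304e5 = 0.55 J.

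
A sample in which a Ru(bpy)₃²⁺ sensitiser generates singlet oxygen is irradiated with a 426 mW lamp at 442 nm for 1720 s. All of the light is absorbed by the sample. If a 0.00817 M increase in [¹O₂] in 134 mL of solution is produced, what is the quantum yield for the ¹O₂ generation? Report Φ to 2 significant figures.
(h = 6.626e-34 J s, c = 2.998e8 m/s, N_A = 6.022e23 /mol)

Φ = 0.40

Product: (0.00817 M)(0.134 L) = 0.001095 mol.
Photon energy at 442 nm: hc/λ = (6.626e-34)(2.998e8)/(442e-9) = 4.494e-19 J.
Energy delivered: (426 mW)(1720 s) = 732.7 J.
Photons incident: 732.7 / 4.494e-19 = 1.630e21, i.e. 1.630e21/6.022e23 = 0.002707 mol.
Φ = 0.001095 mol / 0.002707 mol photons = 0.40.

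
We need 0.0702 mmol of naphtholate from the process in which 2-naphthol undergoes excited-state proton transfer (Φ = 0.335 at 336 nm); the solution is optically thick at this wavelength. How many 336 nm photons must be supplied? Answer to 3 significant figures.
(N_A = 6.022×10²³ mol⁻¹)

Product: 0.0702 mmol = 7.02×10⁻⁵ mol.
Photons that must be absorbed: 7.02×10⁻⁵ / 0.335 = 2.096×10⁻⁴ mol.
Photon count: 2.096×10⁻⁴ × 6.022×10²³ = 1.26×10²⁰.

1.26×10²⁰ photons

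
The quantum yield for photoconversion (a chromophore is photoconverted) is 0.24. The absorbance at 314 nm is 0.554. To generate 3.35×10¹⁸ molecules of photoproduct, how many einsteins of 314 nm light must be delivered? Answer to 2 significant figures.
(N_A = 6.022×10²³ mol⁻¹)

3.2×10⁻⁵ einstein

Product: 3.35×10¹⁸ / 6.022×10²³ = 5.563×10⁻⁶ mol.
Photons that must be absorbed: 5.563×10⁻⁶ / 0.24 = 2.318×10⁻⁵ mol.
Fraction absorbed: 1 − 10^(−0.554) = 0.7207.
Incident photons needed: 2.318×10⁻⁵ / 0.7207 = 3.216×10⁻⁵ mol.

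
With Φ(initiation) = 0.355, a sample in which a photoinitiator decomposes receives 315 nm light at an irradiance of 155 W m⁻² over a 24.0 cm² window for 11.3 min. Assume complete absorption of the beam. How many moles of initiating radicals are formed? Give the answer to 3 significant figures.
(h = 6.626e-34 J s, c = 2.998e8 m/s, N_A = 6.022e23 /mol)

2.36e-4 mol

Photon energy at 315 nm: hc/λ = (6.626e-34)(2.998e8)/(315e-9) = 6.306e-19 J.
Energy delivered: (155 W m⁻²)(24.0e-4 m²)(678 s) = 252.2 J.
Photons incident: 252.2 / 6.306e-19 = 3.999e20, i.e. 3.999e20/6.022e23 = 6.641e-4 mol.
Product: Φ × n_abs = 0.355 × 6.641e-4 = 2.358e-4 mol.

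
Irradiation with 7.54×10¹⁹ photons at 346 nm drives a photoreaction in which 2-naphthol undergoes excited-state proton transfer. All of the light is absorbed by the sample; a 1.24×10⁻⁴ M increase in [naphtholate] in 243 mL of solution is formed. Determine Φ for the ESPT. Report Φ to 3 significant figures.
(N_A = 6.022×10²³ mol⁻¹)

Φ = 0.241

Product: (1.24×10⁻⁴ M)(0.243 L) = 3.013×10⁻⁵ mol.
Moles of photons: 7.54×10¹⁹ / 6.022×10²³ = 1.252×10⁻⁴ mol.
Φ = 3.013×10⁻⁵ mol / 1.252×10⁻⁴ mol photons = 0.241.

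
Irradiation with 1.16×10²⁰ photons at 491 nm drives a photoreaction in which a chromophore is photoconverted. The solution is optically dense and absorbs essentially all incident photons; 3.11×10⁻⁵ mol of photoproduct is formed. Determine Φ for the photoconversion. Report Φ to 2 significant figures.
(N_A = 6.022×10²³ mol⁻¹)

Moles of photons: 1.16×10²⁰ / 6.022×10²³ = 1.926×10⁻⁴ mol.
Φ = 3.11×10⁻⁵ mol / 1.926×10⁻⁴ mol photons = 0.16.

Φ = 0.16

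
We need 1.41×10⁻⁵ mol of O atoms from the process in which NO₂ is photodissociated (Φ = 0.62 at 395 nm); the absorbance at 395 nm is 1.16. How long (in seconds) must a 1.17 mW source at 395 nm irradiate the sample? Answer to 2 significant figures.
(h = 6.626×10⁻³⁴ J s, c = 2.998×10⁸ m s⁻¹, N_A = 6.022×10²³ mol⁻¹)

Photons that must be absorbed: 1.41×10⁻⁵ / 0.62 = 2.274×10⁻⁵ mol.
Fraction absorbed: 1 − 10^(−1.16) = 0.9308.
Incident photons needed: 2.274×10⁻⁵ / 0.9308 = 2.443×10⁻⁵ mol.
Photon energy: hc/λ = 5.029×10⁻¹⁹ J; per mole, 3.028×10⁵ J mol⁻¹.
Energy required: 2.443×10⁻⁵ × 3.028×10⁵ = 7.397 J.
Time: 7.397 J / 0.00117 W = 6300 s.

t ≈ 6300 s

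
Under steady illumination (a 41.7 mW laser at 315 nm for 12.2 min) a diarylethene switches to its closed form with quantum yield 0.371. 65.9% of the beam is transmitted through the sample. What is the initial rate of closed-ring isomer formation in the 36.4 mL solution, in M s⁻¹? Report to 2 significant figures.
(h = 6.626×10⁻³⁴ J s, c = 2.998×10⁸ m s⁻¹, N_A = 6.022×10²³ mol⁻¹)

3.8×10⁻⁷ M s⁻¹

Photon energy at 315 nm: hc/λ = (6.626×10⁻³⁴)(2.998×10⁸)/(315×10⁻⁹) = 6.306×10⁻¹⁹ J.
Energy delivered: (41.7 mW)(732 s) = 30.52 J.
Photons incident: 30.52 / 6.306×10⁻¹⁹ = 4.840×10¹⁹, i.e. 4.840×10¹⁹/6.022×10²³ = 8.037×10⁻⁵ mol.
Fraction absorbed: 1 − 65.9/100 = 0.3410.
Photons absorbed: 0.3410 × 8.037×10⁻⁵ = 2.741×10⁻⁵ mol.
Product formed: 0.371 × 2.741×10⁻⁵ = 1.017×10⁻⁵ mol.
Rate: 1.017×10⁻⁵ mol / (732 s × 0.0364 L) = 3.8×10⁻⁷ M s⁻¹.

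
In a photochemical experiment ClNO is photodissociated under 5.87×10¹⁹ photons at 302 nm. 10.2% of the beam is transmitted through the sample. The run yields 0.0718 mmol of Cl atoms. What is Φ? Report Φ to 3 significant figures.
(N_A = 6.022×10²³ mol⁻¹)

Φ = 0.820

Product: 0.0718 mmol = 7.18×10⁻⁵ mol.
Moles of photons: 5.87×10¹⁹ / 6.022×10²³ = 9.748×10⁻⁵ mol.
Fraction absorbed: 1 − 10.2/100 = 0.8980.
Photons absorbed: 0.8980 × 9.748×10⁻⁵ = 8.754×10⁻⁵ mol.
Φ = 7.18×10⁻⁵ mol / 8.754×10⁻⁵ mol photons = 0.820.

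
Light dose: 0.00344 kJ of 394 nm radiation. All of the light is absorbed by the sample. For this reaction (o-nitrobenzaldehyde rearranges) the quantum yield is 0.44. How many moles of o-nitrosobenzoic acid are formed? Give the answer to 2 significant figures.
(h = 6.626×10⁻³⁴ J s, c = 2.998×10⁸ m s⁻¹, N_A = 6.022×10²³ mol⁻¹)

Photon energy at 394 nm: hc/λ = (6.626×10⁻³⁴)(2.998×10⁸)/(394×10⁻⁹) = 5.042×10⁻¹⁹ J.
Incident energy: 0.00344 kJ = 3.44 J.
Photons incident: 3.44 / 5.042×10⁻¹⁹ = 6.823×10¹⁸, i.e. 6.823×10¹⁸/6.022×10²³ = 1.133×10⁻⁵ mol.
Product: Φ × n_abs = 0.44 × 1.133×10⁻⁵ = 4.985×10⁻⁶ mol.

5.0×10⁻⁶ mol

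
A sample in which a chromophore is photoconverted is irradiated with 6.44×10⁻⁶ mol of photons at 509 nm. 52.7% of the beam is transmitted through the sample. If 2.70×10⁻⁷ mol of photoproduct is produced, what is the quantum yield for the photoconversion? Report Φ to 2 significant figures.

Φ = 0.089

Fraction absorbed: 1 − 52.7/100 = 0.4730.
Photons absorbed: 0.4730 × 6.44×10⁻⁶ = 3.046×10⁻⁶ mol.
Φ = 2.70×10⁻⁷ mol / 3.046×10⁻⁶ mol photons = 0.089.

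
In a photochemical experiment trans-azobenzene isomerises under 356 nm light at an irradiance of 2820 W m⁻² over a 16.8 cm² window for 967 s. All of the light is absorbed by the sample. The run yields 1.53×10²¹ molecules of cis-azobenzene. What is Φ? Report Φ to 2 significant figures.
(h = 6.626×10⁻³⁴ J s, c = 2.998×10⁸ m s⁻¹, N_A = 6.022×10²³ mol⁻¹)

Product: 1.53×10²¹ / 6.022×10²³ = 0.002541 mol.
Photon energy at 356 nm: hc/λ = (6.626×10⁻³⁴)(2.998×10⁸)/(356×10⁻⁹) = 5.580×10⁻¹⁹ J.
Energy delivered: (2820 W m⁻²)(16.8×10⁻⁴ m²)(967 s) = 4581 J.
Photons incident: 4581 / 5.580×10⁻¹⁹ = 8.210×10²¹, i.e. 8.210×10²¹/6.022×10²³ = 0.01363 mol.
Φ = 0.002541 mol / 0.01363 mol photons = 0.19.

Φ = 0.19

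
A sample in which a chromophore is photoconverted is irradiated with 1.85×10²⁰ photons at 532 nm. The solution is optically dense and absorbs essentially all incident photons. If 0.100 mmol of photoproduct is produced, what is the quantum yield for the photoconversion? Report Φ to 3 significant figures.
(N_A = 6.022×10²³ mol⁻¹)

Product: 0.100 mmol = 1.00×10⁻⁴ mol.
Moles of photons: 1.85×10²⁰ / 6.022×10²³ = 3.072×10⁻⁴ mol.
Φ = 1.00×10⁻⁴ mol / 3.072×10⁻⁴ mol photons = 0.326.

Φ = 0.326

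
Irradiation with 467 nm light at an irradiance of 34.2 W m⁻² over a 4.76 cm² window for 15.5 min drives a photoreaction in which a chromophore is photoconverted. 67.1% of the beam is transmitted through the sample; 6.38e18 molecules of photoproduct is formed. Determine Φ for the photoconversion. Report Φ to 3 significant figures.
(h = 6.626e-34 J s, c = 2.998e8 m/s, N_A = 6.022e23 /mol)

Product: 6.38e18 / 6.022e23 = 1.059e-5 mol.
Photon energy at 467 nm: hc/λ = (6.626e-34)(2.998e8)/(467e-9) = 4.254e-19 J.
Energy delivered: (34.2 W m⁻²)(4.76e-4 m²)(930 s) = 15.14 J.
Photons incident: 15.14 / 4.254e-19 = 3.559e19, i.e. 3.559e19/6.022e23 = 5.910e-5 mol.
Fraction absorbed: 1 − 67.1/100 = 0.3290.
Photons absorbed: 0.3290 × 5.910e-5 = 1.944e-5 mol.
Φ = 1.059e-5 mol / 1.944e-5 mol photons = 0.545.

Φ = 0.545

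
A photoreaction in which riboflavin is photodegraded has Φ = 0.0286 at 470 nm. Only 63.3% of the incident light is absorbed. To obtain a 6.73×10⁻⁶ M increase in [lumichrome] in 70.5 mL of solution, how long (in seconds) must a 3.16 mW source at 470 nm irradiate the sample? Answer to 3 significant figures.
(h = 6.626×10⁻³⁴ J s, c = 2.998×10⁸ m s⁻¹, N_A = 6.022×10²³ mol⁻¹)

Product: (6.73×10⁻⁶ M)(0.0705 L) = 4.745×10⁻⁷ mol.
Photons that must be absorbed: 4.745×10⁻⁷ / 0.0286 = 1.659×10⁻⁵ mol.
Incident photons needed: 1.659×10⁻⁵ / 0.633 = 2.621×10⁻⁵ mol.
Photon energy: hc/λ = 4.227×10⁻¹⁹ J; per mole, 2.545×10⁵ J mol⁻¹.
Energy required: 2.621×10⁻⁵ × 2.545×10⁵ = 6.670 J.
Time: 6.670 J / 0.00316 W = 2110 s.

t ≈ 2110 s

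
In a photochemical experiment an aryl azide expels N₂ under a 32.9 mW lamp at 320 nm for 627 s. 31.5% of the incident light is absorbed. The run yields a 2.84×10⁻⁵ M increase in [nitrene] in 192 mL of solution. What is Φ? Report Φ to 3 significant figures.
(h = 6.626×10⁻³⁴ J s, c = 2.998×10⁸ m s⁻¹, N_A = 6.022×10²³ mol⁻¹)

Product: (2.84×10⁻⁵ M)(0.192 L) = 5.453×10⁻⁶ mol.
Photon energy at 320 nm: hc/λ = (6.626×10⁻³⁴)(2.998×10⁸)/(320×10⁻⁹) = 6.208×10⁻¹⁹ J.
Energy delivered: (32.9 mW)(627 s) = 20.63 J.
Photons incident: 20.63 / 6.208×10⁻¹⁹ = 3.323×10¹⁹, i.e. 3.323×10¹⁹/6.022×10²³ = 5.518×10⁻⁵ mol.
Photons absorbed: 0.315 × 5.518×10⁻⁵ = 1.738×10⁻⁵ mol.
Φ = 5.453×10⁻⁶ mol / 1.738×10⁻⁵ mol photons = 0.314.

Φ = 0.314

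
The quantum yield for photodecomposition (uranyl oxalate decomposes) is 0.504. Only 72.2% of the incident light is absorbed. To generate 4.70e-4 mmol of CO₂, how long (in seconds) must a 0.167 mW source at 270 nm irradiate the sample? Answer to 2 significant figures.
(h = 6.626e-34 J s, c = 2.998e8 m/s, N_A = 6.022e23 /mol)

Product: 4.70e-4 mmol = 4.70e-7 mol.
Photons that must be absorbed: 4.70e-7 / 0.504 = 9.325e-7 mol.
Incident photons needed: 9.325e-7 / 0.722 = 1.292e-6 mol.
Photon energy: hc/λ = 7.357e-19 J; per mole, 4.430e5 J mol⁻¹.
Energy required: 1.292e-6 × 4.430e5 = 0.5724 J.
Time: 0.5724 J / 0.000167 W = 3400 s.

t ≈ 3400 s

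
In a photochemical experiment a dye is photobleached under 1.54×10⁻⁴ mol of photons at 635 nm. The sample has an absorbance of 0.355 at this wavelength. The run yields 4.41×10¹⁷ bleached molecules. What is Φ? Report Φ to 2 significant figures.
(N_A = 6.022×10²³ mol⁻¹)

Product: 4.41×10¹⁷ / 6.022×10²³ = 7.323×10⁻⁷ mol.
Fraction absorbed: 1 − 10^(−0.355) = 0.5584.
Photons absorbed: 0.5584 × 1.54×10⁻⁴ = 8.599×10⁻⁵ mol.
Φ = 7.323×10⁻⁷ mol / 8.599×10⁻⁵ mol photons = 0.0085.

Φ = 0.0085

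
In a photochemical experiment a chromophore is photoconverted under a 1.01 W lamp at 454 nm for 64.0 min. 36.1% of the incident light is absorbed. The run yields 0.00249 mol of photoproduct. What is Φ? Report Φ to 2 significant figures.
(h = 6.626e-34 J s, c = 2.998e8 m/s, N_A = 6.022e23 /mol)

Φ = 0.47

Photon energy at 454 nm: hc/λ = (6.626e-34)(2.998e8)/(454e-9) = 4.375e-19 J.
Energy delivered: (1.01 W)(3840 s) = 3878 J.
Photons incident: 3878 / 4.375e-19 = 8.864e21, i.e. 8.864e21/6.022e23 = 0.01472 mol.
Photons absorbed: 0.361 × 0.01472 = 0.005314 mol.
Φ = 0.00249 mol / 0.005314 mol photons = 0.47.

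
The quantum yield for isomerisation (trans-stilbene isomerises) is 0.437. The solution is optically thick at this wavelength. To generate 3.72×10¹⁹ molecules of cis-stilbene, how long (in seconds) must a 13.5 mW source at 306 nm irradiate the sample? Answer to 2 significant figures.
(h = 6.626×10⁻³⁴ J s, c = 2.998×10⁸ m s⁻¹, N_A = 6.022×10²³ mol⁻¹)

Product: 3.72×10¹⁹ / 6.022×10²³ = 6.177×10⁻⁵ mol.
Photons that must be absorbed: 6.177×10⁻⁵ / 0.437 = 1.414×10⁻⁴ mol.
Photon energy: hc/λ = 6.492×10⁻¹⁹ J; per mole, 3.909×10⁵ J mol⁻¹.
Energy required: 1.414×10⁻⁴ × 3.909×10⁵ = 55.27 J.
Time: 55.27 J / 0.0135 W = 4100 s.

t ≈ 4100 s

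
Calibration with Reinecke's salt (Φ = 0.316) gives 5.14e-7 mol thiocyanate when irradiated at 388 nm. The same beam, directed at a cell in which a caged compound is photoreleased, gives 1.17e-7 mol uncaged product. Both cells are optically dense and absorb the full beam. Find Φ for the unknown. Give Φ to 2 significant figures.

Φ = 0.072

Photons absorbed by the actinometer: 5.14e-7 / 0.316 = 1.627e-6 mol.
Φ(unknown) = 1.17e-7 / 1.627e-6 = 0.072.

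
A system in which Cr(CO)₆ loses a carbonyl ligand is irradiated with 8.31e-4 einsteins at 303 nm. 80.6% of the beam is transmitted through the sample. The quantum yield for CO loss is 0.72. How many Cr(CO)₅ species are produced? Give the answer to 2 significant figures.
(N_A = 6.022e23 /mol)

Fraction absorbed: 1 − 80.6/100 = 0.1940.
Photons absorbed: 0.1940 × 8.31e-4 = 1.612e-4 mol.
Product: Φ × n_abs = 0.72 × 1.612e-4 = 1.161e-4 mol.
As a count: 1.161e-4 × 6.022e23 = 7.0e19.

7.0e19 species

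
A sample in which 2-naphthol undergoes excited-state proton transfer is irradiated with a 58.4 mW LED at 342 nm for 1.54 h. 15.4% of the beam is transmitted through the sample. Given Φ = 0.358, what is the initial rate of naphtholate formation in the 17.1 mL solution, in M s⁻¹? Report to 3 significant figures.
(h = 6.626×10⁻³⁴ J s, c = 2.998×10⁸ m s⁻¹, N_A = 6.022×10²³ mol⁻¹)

2.96×10⁻⁶ M s⁻¹

Photon energy at 342 nm: hc/λ = (6.626×10⁻³⁴)(2.998×10⁸)/(342×10⁻⁹) = 5.808×10⁻¹⁹ J.
Energy delivered: (58.4 mW)(5544 s) = 323.8 J.
Photons incident: 323.8 / 5.808×10⁻¹⁹ = 5.575×10²⁰, i.e. 5.575×10²⁰/6.022×10²³ = 9.258×10⁻⁴ mol.
Fraction absorbed: 1 − 15.4/100 = 0.8460.
Photons absorbed: 0.8460 × 9.258×10⁻⁴ = 7.832×10⁻⁴ mol.
Product formed: 0.358 × 7.832×10⁻⁴ = 2.804×10⁻⁴ mol.
Rate: 2.804×10⁻⁴ mol / (5544 s × 0.0171 L) = 2.96×10⁻⁶ M s⁻¹.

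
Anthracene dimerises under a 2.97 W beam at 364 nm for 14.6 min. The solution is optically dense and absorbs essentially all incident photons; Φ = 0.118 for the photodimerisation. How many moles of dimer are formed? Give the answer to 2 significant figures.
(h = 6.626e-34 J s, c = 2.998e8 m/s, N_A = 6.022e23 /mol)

9.3e-4 mol

Photon energy at 364 nm: hc/λ = (6.626e-34)(2.998e8)/(364e-9) = 5.457e-19 J.
Energy delivered: (2.97 W)(876 s) = 2602 J.
Photons incident: 2602 / 5.457e-19 = 4.768e21, i.e. 4.768e21/6.022e23 = 0.007918 mol.
Product: Φ × n_abs = 0.118 × 0.007918 = 9.343e-4 mol.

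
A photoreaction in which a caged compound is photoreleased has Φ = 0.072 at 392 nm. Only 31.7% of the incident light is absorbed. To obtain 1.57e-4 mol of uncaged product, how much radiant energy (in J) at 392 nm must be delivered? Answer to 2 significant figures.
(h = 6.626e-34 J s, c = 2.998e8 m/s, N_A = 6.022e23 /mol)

Photons that must be absorbed: 1.57e-4 / 0.072 = 0.002181 mol.
Incident photons needed: 0.002181 / 0.317 = 0.006880 mol.
Photon energy: hc/λ = 5.068e-19 J; per mole, 3.052e5 J mol⁻¹.
Energy required: 0.006880 × 3.052e5 = 2100 J.

2100 J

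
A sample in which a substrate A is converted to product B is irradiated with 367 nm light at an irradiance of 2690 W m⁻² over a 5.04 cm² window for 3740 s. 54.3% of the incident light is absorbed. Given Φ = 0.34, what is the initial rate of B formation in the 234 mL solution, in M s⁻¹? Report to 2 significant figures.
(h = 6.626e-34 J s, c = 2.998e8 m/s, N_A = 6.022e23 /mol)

Photon energy at 367 nm: hc/λ = (6.626e-34)(2.998e8)/(367e-9) = 5.413e-19 J.
Energy delivered: (2690 W m⁻²)(5.04e-4 m²)(3740 s) = 5071 J.
Photons incident: 5071 / 5.413e-19 = 9.368e21, i.e. 9.368e21/6.022e23 = 0.01556 mol.
Photons absorbed: 0.543 × 0.01556 = 0.008449 mol.
Product formed: 0.34 × 0.008449 = 0.002873 mol.
Rate: 0.002873 mol / (3740 s × 0.234 L) = 3.3e-6 M s⁻¹.

3.3e-6 M s⁻¹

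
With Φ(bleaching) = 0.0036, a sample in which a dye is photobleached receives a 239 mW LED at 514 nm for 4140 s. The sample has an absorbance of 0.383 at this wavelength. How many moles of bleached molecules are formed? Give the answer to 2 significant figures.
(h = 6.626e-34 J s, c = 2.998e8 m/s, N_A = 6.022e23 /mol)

9.0e-6 mol

Photon energy at 514 nm: hc/λ = (6.626e-34)(2.998e8)/(514e-9) = 3.865e-19 J.
Energy delivered: (239 mW)(4140 s) = 989.5 J.
Photons incident: 989.5 / 3.865e-19 = 2.560e21, i.e. 2.560e21/6.022e23 = 0.004251 mol.
Fraction absorbed: 1 − 10^(−0.383) = 0.5860.
Photons absorbed: 0.5860 × 0.004251 = 0.002491 mol.
Product: Φ × n_abs = 0.0036 × 0.002491 = 8.968e-6 mol.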